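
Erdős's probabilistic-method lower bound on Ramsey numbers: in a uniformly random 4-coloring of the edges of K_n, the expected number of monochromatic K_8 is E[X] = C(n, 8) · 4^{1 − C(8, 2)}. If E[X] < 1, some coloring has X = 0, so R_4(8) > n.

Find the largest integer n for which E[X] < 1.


We need C(n, 8) · 4^{1 − 28} < 1, i.e. C(n, 8) < 4^{28 − 1} = 18014398509481984.
Check values of n near the boundary:
  n = 406: C(406, 8) = 17082453897995850; 17082453897995850 < 18014398509481984? YES
  n = 407: C(407, 8) = 17424959239309050; 17424959239309050 < 18014398509481984? YES
  n = 408: C(408, 8) = 17773458424095231; 17773458424095231 < 18014398509481984? YES
  n = 409: C(409, 8) = 18128041135797879; 18128041135797879 < 18014398509481984? NO
The largest n with C(n, 8) < 18014398509481984 is n = 408 (where E[X] = 17773458424095231/18014398509481984 ≈ 0.986625). Hence R_4(8) > 408, i.e. R_4(8) ≥ 409.

Largest n = 408; hence R_4(8) > 408.


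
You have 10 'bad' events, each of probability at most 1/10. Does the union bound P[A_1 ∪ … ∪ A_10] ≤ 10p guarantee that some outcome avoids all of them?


Union bound: P[∪_{i=1}^{10} A_i] ≤ Σ_i P[A_i] ≤ 10·p = 10·(1/10) = 1.
Numerically: 1 ≈ 1.000000.
Is 1 < 1? NO.
Since the bound 1 is ≥ 1, the union bound is uninformative here; it does NOT by itself certify existence.

10·p = 1 ≈ 1.000000; existence NOT certified by the union bound.


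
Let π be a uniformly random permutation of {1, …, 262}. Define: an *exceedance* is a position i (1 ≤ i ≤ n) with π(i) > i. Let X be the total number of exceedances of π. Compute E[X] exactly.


Write X = Σ_{i=1}^{262} X_i, where X_i = 1_{π(i) > i}.
For each fixed i, π(i) is uniform over {1, …, 262} (marginal of a uniform permutation), so P[π(i) > i] = (n − i)/n. Summing: Σ_{i=1}^{262} (n − i)/n = (0 + 1 + … + 261)/262 = 262(262 − 1)/(2·262) = (262 − 1)/2.
Hence E[X] = Σ_{i=1}^{262} (262 − i)/262 = 261/2 ≈ 130.5000.

E[X] = 261/2 = 130.5000.


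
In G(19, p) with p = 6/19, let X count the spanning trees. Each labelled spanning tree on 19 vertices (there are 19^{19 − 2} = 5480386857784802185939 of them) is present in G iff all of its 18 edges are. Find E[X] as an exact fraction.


K_19 has 19^{19 − 2} = 5480386857784802185939 labelled spanning trees.
For each such spanning tree H, let X_H = 1 if all 18 edges of H are present in G. Then P[X_H = 1] = p^{18} = (6/19)^{18} = 101559956668416/104127350297911241532841.
By linearity of expectation: E[X] = Σ_H E[X_H] = 5480386857784802185939 · p^{18} = 5480386857784802185939 · 101559956668416/104127350297911241532841 = 101559956668416/19.
Numerically: E[X] ≈ 5.3453e+12.

E[X] = 5480386857784802185939 · (6/19)^{18} = 101559956668416/19 ≈ 5.3453e+12.


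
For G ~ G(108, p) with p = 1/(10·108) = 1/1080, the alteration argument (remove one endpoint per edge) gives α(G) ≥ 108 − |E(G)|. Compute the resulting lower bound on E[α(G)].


E[|E(G)|] = C(108, 2)·p = 5778 · (1/1080) = 107/20.
E[α(G)] ≥ n − E[|E(G)|] = 108 − 107/20 = 2053/20.
Numerically: ≈ 102.650.
(This is only a lower bound; the true E[α(G)] may be larger.)

E[α(G)] ≥ 2053/20 ≈ 102.650.


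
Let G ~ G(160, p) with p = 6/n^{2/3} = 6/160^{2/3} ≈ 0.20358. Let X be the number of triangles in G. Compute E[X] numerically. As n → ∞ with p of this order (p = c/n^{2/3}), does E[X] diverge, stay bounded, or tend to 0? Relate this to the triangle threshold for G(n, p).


Number of potential triangles: C(160, 3) = 669920.
Each occurs with probability p³ ≈ (0.20358)³ ≈ 8.4375000e-03.
By linearity: E[X] = C(160, 3)·p³ ≈ 669920 · 8.4375000e-03 ≈ 5652.45000.
Since α = 2/3 < 1, p = c/n^{2/3} ≫ 1/n is above the triangle threshold p ~ 1/n. Asymptotically E[X] ~ (c³/6)·n^{3(1−α)} = (6³/6)·n^{1} → ∞; triangles are abundant w.h.p.

E[X] ≈ 5652.45000; in regime p = Θ(1/n^{2/3}) E[X] diverges (above the triangle threshold p ~ 1/n).


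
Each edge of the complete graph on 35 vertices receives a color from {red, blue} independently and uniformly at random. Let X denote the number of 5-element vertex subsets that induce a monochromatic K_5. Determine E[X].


Let X = Σ_S X_S over the C(35, 5) = 324632 subsets S of size 5, where X_S = 1 if the K_5 on S is monochromatic.
For a fixed S, the K_5 on S has C(5, 2) = 10 edges. P[all 10 edges red] = (1/2)^10, and likewise for blue, so P[monochromatic] = 2·(1/2)^10 = 2^{1 − 10} = 1/512.
By linearity of expectation: E[X] = C(35, 5) · 2^{1 − 10} = 324632 · 1/512 = 40579/64.
Numerically: E[X] ≈ 634.04688.

E[X] = C(35,5)·2^(1−C(5,2)) = 40579/64 ≈ 634.04688.


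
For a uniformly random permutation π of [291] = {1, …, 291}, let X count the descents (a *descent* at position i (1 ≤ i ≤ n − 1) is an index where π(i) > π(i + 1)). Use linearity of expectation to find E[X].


Write X = Σ X_I over i = 1, …, 290, with X_I the indicator of one descent.
There are 290 indicators.
For each fixed i, the pair (π(i), π(i+1)) is a uniformly random ordered pair of distinct values from {1, …, 291}; by symmetry P[π(i) > π(i+1)] = 1/2.
By linearity: E[X] = 290 · (1/2) = (291 − 1) · (1/2) = 145 ≈ 145.000.

E[X] = 145 = 145.000.


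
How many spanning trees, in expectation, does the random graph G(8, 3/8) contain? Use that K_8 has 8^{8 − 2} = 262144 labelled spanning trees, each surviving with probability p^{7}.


K_8 has 8^{8 − 2} = 262144 labelled spanning trees.
For each such spanning tree H, let X_H = 1 if all 7 edges of H are present in G. Then P[X_H = 1] = p^{7} = (3/8)^{7} = 2187/2097152.
By linearity: E[X] = Σ_H E[X_H] = 262144 · p^{7} = 262144 · 2187/2097152 = 2187/8.
Numerically: E[X] ≈ 273.4.

E[X] = 262144 · (3/8)^{7} = 2187/8 ≈ 273.4.


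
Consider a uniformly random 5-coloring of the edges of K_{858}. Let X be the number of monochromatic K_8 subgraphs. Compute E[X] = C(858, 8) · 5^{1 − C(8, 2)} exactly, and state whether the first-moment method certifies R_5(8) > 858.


E[X] = C(858, 8) · 5^{1 − 28} = 7049584530256467771 · 5^{−27} = 7049584530256467771/7450580596923828125.
As a reduced fraction: E[X] = 7049584530256467771/7450580596923828125 ≈ 0.946.
Is E[X] < 1? YES.
Since E[X] < 1, there exists a 5-coloring of K_{858} with no monochromatic K_8; hence R_5(8) > 858.

E[X] = 7049584530256467771/7450580596923828125 ≈ 0.946; E[X] < 1, so R_5(8) > 858.


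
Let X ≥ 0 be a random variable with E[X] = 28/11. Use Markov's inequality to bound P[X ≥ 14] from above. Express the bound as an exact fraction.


μ = E[X] = 28/11, a = 14.
Markov: P[X ≥ 14] ≤ μ/a = (28/11)/14 = 2/11.
Numerically: ≈ 0.1818.
(Since a = 14 > μ = 2.5455, the bound 2/11 is < 1 and informative.)

P[X ≥ 14] ≤ 2/11 ≈ 0.1818.


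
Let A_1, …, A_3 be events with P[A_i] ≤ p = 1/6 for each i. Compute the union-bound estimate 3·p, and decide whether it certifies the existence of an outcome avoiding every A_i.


Union bound: P[∪_{i=1}^{3} A_i] ≤ Σ_i P[A_i] ≤ 3·p = 3·(1/6) = 1/2.
Numerically: 1/2 ≈ 0.500000.
Is 1/2 < 1? YES.
Since P[∪ A_i] ≤ 1/2 < 1, the complement has P[∩ A_i^c] ≥ 1 − 1/2 = 1/2 > 0, so some outcome avoids every A_i.

3·p = 1/2 ≈ 0.500000; existence CERTIFIED by the union bound.


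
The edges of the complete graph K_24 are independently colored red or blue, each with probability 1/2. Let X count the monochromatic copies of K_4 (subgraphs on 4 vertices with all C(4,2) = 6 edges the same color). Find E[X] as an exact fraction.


Let X = Σ_S X_S over the C(24, 4) = 10626 subsets S of size 4, where X_S = 1 if the K_4 on S is monochromatic.
For a fixed S, the K_4 on S has C(4, 2) = 6 edges. P[all 6 edges red] = (1/2)^6, and likewise for blue, so P[monochromatic] = 2·(1/2)^6 = 2^{1 − 6} = 1/32.
By linearity of expectation: E[X] = C(24, 4) · 2^{1 − 6} = 10626 · 1/32 = 5313/16.
Numerically: E[X] ≈ 332.062.

E[X] = C(24,4)·2^(1−C(4,2)) = 5313/16 ≈ 332.062.


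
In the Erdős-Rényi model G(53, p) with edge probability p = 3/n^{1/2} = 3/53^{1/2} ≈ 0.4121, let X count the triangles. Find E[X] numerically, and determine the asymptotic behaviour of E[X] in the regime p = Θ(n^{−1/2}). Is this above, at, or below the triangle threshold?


Number of potential triangles: C(53, 3) = 23426.
Each occurs with probability p³ ≈ (0.4121)³ ≈ 6.997614e-02.
By linearity: E[X] = C(53, 3)·p³ ≈ 23426 · 6.997614e-02 ≈ 1639.2610.
Since α = 1/2 < 1, p = c/n^{1/2} ≫ 1/n is above the triangle threshold p ~ 1/n. Asymptotically E[X] ~ (c³/6)·n^{3(1−α)} = (3³/6)·n^{1.5} → ∞; triangles are abundant w.h.p.

E[X] ≈ 1639.2610; in regime p = Θ(1/n^{1/2}) E[X] diverges (above the triangle threshold p ~ 1/n).


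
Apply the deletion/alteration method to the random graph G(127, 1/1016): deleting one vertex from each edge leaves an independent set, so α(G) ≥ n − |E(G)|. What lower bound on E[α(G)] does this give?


E[|E(G)|] = C(127, 2)·p = 8001 · (1/1016) = 63/8.
E[α(G)] ≥ n − E[|E(G)|] = 127 − 63/8 = 953/8.
Numerically: ≈ 119.125000.
(This is only a lower bound; the true E[α(G)] may be larger.)

E[α(G)] ≥ 953/8 ≈ 119.125000.


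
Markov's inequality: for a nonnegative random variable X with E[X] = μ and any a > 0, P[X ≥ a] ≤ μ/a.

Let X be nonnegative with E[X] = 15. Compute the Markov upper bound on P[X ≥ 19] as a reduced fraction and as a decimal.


μ = E[X] = 15, a = 19.
Markov: P[X ≥ 19] ≤ μ/a = (15)/19 = 15/19.
Numerically: ≈ 0.7895.
(Since a = 19 > μ = 15.0000, the bound 15/19 is < 1 and informative.)

P[X ≥ 19] ≤ 15/19 ≈ 0.7895.


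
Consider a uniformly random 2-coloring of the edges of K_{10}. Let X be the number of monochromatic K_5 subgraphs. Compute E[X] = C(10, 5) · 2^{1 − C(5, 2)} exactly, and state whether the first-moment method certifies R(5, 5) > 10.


E[X] = C(10, 5) · 2^{1 − 10} = 252 · 2^{−9} = 252/512.
As a reduced fraction: E[X] = 63/128 ≈ 0.4922.
Is E[X] < 1? YES.
Since E[X] < 1, there exists a 2-coloring of K_{10} with no monochromatic K_5; hence R(5, 5) > 10.

E[X] = 63/128 ≈ 0.4922; E[X] < 1, so R(5, 5) > 10.


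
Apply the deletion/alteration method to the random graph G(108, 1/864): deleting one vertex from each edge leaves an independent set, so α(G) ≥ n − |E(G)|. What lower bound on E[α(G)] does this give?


E[|E(G)|] = C(108, 2)·p = 5778 · (1/864) = 107/16.
E[α(G)] ≥ n − E[|E(G)|] = 108 − 107/16 = 1621/16.
Numerically: ≈ 101.312500.
(This is only a lower bound; the true E[α(G)] may be larger.)

E[α(G)] ≥ 1621/16 ≈ 101.312500.


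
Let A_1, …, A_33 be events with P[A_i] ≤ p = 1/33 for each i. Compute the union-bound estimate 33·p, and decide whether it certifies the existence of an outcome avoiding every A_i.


Union bound: P[∪_{i=1}^{33} A_i] ≤ Σ_i P[A_i] ≤ 33·p = 33·(1/33) = 1.
Numerically: 1 ≈ 1.000000.
Is 1 < 1? NO.
Since the bound 1 is ≥ 1, the union bound is uninformative here; it does NOT by itself certify existence.

33·p = 1 ≈ 1.000000; existence NOT certified by the union bound.


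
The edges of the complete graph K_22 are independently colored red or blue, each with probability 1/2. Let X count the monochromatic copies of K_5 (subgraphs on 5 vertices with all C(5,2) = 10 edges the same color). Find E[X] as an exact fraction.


Let X = Σ_S X_S over the C(22, 5) = 26334 subsets S of size 5, where X_S = 1 if the K_5 on S is monochromatic.
For a fixed S, the K_5 on S has C(5, 2) = 10 edges. P[all 10 edges red] = (1/2)^10, and likewise for blue, so P[monochromatic] = 2·(1/2)^10 = 2^{1 − 10} = 1/512.
By linearity of expectation: E[X] = C(22, 5) · 2^{1 − 10} = 26334 · 1/512 = 13167/256.
Numerically: E[X] ≈ 51.434.

E[X] = C(22,5)·2^(1−C(5,2)) = 13167/256 ≈ 51.434.


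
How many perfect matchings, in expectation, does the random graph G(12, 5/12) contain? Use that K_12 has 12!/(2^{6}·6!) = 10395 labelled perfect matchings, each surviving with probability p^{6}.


K_12 has 12!/(2^{6}·6!) = 10395 labelled perfect matchings.
For each such perfect matching H, let X_H = 1 if all 6 edges of H are present in G. Then P[X_H = 1] = p^{6} = (5/12)^{6} = 15625/2985984.
Summing the indicators: E[X] = Σ_H E[X_H] = 10395 · p^{6} = 10395 · 15625/2985984 = 6015625/110592.
Numerically: E[X] ≈ 54.39.

E[X] = 10395 · (5/12)^{6} = 6015625/110592 ≈ 54.39.


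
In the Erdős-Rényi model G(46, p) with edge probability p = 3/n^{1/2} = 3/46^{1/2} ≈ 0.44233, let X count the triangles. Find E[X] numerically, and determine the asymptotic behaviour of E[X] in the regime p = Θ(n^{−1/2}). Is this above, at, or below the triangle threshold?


Number of potential triangles: C(46, 3) = 15180.
Each occurs with probability p³ ≈ (0.44233)³ ≈ 8.6542018e-02.
By linearity: E[X] = C(46, 3)·p³ ≈ 15180 · 8.6542018e-02 ≈ 1313.70783.
Since α = 1/2 < 1, p = c/n^{1/2} ≫ 1/n is above the triangle threshold p ~ 1/n. Asymptotically E[X] ~ (c³/6)·n^{3(1−α)} = (3³/6)·n^{1.5} → ∞; triangles are abundant w.h.p.

E[X] ≈ 1313.70783; in regime p = Θ(1/n^{1/2}) E[X] diverges (above the triangle threshold p ~ 1/n).


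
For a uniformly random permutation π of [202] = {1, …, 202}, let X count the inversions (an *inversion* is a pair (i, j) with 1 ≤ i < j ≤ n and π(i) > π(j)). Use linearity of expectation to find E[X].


Write X = Σ X_I over the C(202, 2) = 20301 pairs i < j, with X_I the indicator of one inversion.
There are 20301 indicators.
For each fixed pair i < j, the values π(i) and π(j) are two distinct elements of {1, …, 202} in uniformly random order; by symmetry P[π(i) > π(j)] = 1/2.
By linearity: E[X] = 20301 · (1/2) = C(202, 2) · (1/2) = 20301/2 = 20301/2 ≈ 10150.500.

E[X] = 20301/2 = 10150.500.


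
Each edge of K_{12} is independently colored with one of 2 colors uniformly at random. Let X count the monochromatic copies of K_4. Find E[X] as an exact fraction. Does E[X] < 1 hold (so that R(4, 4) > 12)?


E[X] = C(12, 4) · 2^{1 − 6} = 495 · 2^{−5} = 495/32.
As a reduced fraction: E[X] = 495/32 ≈ 15.46875.
Is E[X] < 1? NO.
Since E[X] ≥ 1, the first-moment bound is inconclusive at n = 12; it does NOT by itself certify R(4, 4) > 12.

E[X] = 495/32 ≈ 15.46875; E[X] ≥ 1; first-moment method inconclusive here.


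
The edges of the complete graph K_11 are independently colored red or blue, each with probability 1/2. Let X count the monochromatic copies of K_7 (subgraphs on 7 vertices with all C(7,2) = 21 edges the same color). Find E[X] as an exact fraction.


Let X = Σ_S X_S over the C(11, 7) = 330 subsets S of size 7, where X_S = 1 if the K_7 on S is monochromatic.
For a fixed S, the K_7 on S has C(7, 2) = 21 edges. P[all 21 edges red] = (1/2)^21, and likewise for blue, so P[monochromatic] = 2·(1/2)^21 = 2^{1 − 21} = 1/1048576.
By linearity of expectation: E[X] = C(11, 7) · 2^{1 − 21} = 330 · 1/1048576 = 165/524288.
Numerically: E[X] ≈ 0.00031.

E[X] = C(11,7)·2^(1−C(7,2)) = 165/524288 ≈ 0.00031.


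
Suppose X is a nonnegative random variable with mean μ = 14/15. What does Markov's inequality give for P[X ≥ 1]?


μ = E[X] = 14/15, a = 1.
Markov: P[X ≥ 1] ≤ μ/a = (14/15)/1 = 14/15.
Numerically: ≈ 0.933333.
(Since a = 1 > μ = 0.933333, the bound 14/15 is < 1 and informative.)

P[X ≥ 1] ≤ 14/15 ≈ 0.933333.


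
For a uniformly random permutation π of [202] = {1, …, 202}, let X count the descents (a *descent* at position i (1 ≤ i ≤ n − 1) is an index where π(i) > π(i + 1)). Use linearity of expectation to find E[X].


Write X = Σ X_I over i = 1, …, 201, with X_I the indicator of one descent.
There are 201 indicators.
For each fixed i, the pair (π(i), π(i+1)) is a uniformly random ordered pair of distinct values from {1, …, 202}; by symmetry P[π(i) > π(i+1)] = 1/2.
By linearity: E[X] = 201 · (1/2) = (202 − 1) · (1/2) = 201/2 ≈ 100.500.

E[X] = 201/2 = 100.500.


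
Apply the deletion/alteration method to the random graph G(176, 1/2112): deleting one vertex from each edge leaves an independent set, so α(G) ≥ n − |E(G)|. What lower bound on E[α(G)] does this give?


E[|E(G)|] = C(176, 2)·p = 15400 · (1/2112) = 175/24.
E[α(G)] ≥ n − E[|E(G)|] = 176 − 175/24 = 4049/24.
Numerically: ≈ 168.70833.
(This is only a lower bound; the true E[α(G)] may be larger.)

E[α(G)] ≥ 4049/24 ≈ 168.70833.


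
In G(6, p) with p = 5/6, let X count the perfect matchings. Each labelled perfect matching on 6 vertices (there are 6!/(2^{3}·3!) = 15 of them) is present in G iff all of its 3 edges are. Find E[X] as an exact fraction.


K_6 has 6!/(2^{3}·3!) = 15 labelled perfect matchings.
For each such perfect matching H, let X_H = 1 if all 3 edges of H are present in G. Then P[X_H = 1] = p^{3} = (5/6)^{3} = 125/216.
By linearity: E[X] = Σ_H E[X_H] = 15 · p^{3} = 15 · 125/216 = 625/72.
Numerically: E[X] ≈ 8.68.

E[X] = 15 · (5/6)^{3} = 625/72 ≈ 8.68.


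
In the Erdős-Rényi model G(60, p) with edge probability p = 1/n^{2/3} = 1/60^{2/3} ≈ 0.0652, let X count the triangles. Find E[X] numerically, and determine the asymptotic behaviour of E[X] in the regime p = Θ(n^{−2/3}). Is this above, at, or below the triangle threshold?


Number of potential triangles: C(60, 3) = 34220.
Each occurs with probability p³ ≈ (0.0652)³ ≈ 2.77778e-04.
By linearity: E[X] = C(60, 3)·p³ ≈ 34220 · 2.77778e-04 ≈ 9.506.
Since α = 2/3 < 1, p = c/n^{2/3} ≫ 1/n is above the triangle threshold p ~ 1/n. Asymptotically E[X] ~ (c³/6)·n^{3(1−α)} = (1³/6)·n^{1} → ∞; triangles are abundant w.h.p.

E[X] ≈ 9.506; in regime p = Θ(1/n^{2/3}) E[X] diverges (above the triangle threshold p ~ 1/n).


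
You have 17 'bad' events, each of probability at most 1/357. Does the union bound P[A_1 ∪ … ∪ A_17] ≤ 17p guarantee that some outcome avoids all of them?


Union bound: P[∪_{i=1}^{17} A_i] ≤ Σ_i P[A_i] ≤ 17·p = 17·(1/357) = 1/21.
Numerically: 1/21 ≈ 0.0476.
Is 1/21 < 1? YES.
Since P[∪ A_i] ≤ 1/21 < 1, the complement has P[∩ A_i^c] ≥ 1 − 1/21 = 20/21 > 0, so some outcome avoids every A_i.

17·p = 1/21 ≈ 0.0476; existence CERTIFIED by the union bound.


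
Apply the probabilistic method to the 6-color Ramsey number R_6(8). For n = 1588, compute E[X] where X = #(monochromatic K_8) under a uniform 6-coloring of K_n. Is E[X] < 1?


E[X] = C(1588, 8) · 6^{1 − 28} = 985402800396653769702 · 6^{−27} = 985402800396653769702/1023490369077469249536.
As a reduced fraction: E[X] = 54744600022036320539/56860576059859402752 ≈ 0.9627866.
Is E[X] < 1? YES.
Since E[X] < 1, there exists a 6-coloring of K_{1588} with no monochromatic K_8; hence R_6(8) > 1588.

E[X] = 54744600022036320539/56860576059859402752 ≈ 0.9627866; E[X] < 1, so R_6(8) > 1588.


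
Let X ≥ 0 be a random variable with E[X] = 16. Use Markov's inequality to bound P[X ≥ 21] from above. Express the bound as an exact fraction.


μ = E[X] = 16, a = 21.
Markov: P[X ≥ 21] ≤ μ/a = (16)/21 = 16/21.
Numerically: ≈ 0.7619.
(Since a = 21 > μ = 16.0000, the bound 16/21 is < 1 and informative.)

P[X ≥ 21] ≤ 16/21 ≈ 0.7619.


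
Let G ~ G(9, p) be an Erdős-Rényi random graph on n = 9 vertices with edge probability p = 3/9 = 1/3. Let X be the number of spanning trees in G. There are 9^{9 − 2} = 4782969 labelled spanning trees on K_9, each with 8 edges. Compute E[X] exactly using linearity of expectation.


K_9 has 9^{9 − 2} = 4782969 labelled spanning trees.
For each such spanning tree H, let X_H = 1 if all 8 edges of H are present in G. Then P[X_H = 1] = p^{8} = (1/3)^{8} = 1/6561.
Summing the indicators: E[X] = Σ_H E[X_H] = 4782969 · p^{8} = 4782969 · 1/6561 = 729.
Numerically: E[X] ≈ 729.

E[X] = 4782969 · (1/3)^{8} = 729 ≈ 729.


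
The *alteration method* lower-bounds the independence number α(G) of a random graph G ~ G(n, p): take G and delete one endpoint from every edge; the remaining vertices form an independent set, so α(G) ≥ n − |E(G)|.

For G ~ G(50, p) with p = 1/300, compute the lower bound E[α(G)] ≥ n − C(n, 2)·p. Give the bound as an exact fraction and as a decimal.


E[|E(G)|] = C(50, 2)·p = 1225 · (1/300) = 49/12.
E[α(G)] ≥ n − E[|E(G)|] = 50 − 49/12 = 551/12.
Numerically: ≈ 45.916667.
(This is only a lower bound; the true E[α(G)] may be larger.)

E[α(G)] ≥ 551/12 ≈ 45.916667.


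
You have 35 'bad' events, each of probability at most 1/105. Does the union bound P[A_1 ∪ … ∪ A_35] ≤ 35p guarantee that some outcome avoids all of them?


Union bound: P[∪_{i=1}^{35} A_i] ≤ Σ_i P[A_i] ≤ 35·p = 35·(1/105) = 1/3.
Numerically: 1/3 ≈ 0.33333.
Is 1/3 < 1? YES.
Since P[∪ A_i] ≤ 1/3 < 1, the complement has P[∩ A_i^c] ≥ 1 − 1/3 = 2/3 > 0, so some outcome avoids every A_i.

35·p = 1/3 ≈ 0.33333; existence CERTIFIED by the union bound.


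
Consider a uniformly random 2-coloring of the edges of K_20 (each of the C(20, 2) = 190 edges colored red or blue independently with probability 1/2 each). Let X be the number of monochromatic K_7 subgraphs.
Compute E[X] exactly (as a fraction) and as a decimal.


Let X = Σ_S X_S over the C(20, 7) = 77520 subsets S of size 7, where X_S = 1 if the K_7 on S is monochromatic.
For a fixed S, the K_7 on S has C(7, 2) = 21 edges. P[all 21 edges red] = (1/2)^21, and likewise for blue, so P[monochromatic] = 2·(1/2)^21 = 2^{1 − 21} = 1/1048576.
By linearity: E[X] = C(20, 7) · 2^{1 − 21} = 77520 · 1/1048576 = 4845/65536.
Numerically: E[X] ≈ 0.0739.

E[X] = C(20,7)·2^(1−C(7,2)) = 4845/65536 ≈ 0.0739.


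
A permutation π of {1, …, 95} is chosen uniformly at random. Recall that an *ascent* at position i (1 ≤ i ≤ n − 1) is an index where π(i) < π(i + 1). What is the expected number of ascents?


Write X = Σ X_I over i = 1, …, 94, with X_I the indicator of one ascent.
There are 94 indicators.
For each fixed i, the pair (π(i), π(i+1)) is a uniformly random ordered pair of distinct values from {1, …, 95}; by symmetry P[π(i) < π(i+1)] = 1/2.
By linearity: E[X] = 94 · (1/2) = (95 − 1) · (1/2) = 47 ≈ 47.0000.

E[X] = 47 = 47.0000.


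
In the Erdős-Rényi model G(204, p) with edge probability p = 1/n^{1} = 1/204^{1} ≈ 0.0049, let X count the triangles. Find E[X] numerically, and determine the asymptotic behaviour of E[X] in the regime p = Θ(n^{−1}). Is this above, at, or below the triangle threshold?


Number of potential triangles: C(204, 3) = 1394204.
Each occurs with probability p³ ≈ (0.0049)³ ≈ 1.17790e-07.
By linearity: E[X] = C(204, 3)·p³ ≈ 1394204 · 1.17790e-07 ≈ 0.164.
Here α = 1, so p = 1/n is exactly at the triangle threshold p ~ 1/n. Asymptotically E[X] → c³/6 = 1³/6 = 1/6 ≈ 0.167, a bounded constant. In this regime the triangle count is asymptotically Poisson(c³/6).

E[X] ≈ 0.164; in regime p = Θ(1/n^{1}) E[X] stays bounded (at the triangle threshold p ~ 1/n).


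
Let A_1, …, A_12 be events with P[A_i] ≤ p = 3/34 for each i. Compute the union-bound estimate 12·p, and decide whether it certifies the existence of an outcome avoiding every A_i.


Union bound: P[∪_{i=1}^{12} A_i] ≤ Σ_i P[A_i] ≤ 12·p = 12·(3/34) = 18/17.
Numerically: 18/17 ≈ 1.0588.
Is 18/17 < 1? NO.
Since the bound 18/17 is ≥ 1, the union bound is uninformative here; it does NOT by itself certify existence.

12·p = 18/17 ≈ 1.0588; existence NOT certified by the union bound.


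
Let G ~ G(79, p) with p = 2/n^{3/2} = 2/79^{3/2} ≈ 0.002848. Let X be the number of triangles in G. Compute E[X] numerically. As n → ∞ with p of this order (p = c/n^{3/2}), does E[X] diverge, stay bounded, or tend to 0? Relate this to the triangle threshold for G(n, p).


Number of potential triangles: C(79, 3) = 79079.
Each occurs with probability p³ ≈ (0.002848)³ ≈ 2.310830e-08.
By linearity: E[X] = C(79, 3)·p³ ≈ 79079 · 2.310830e-08 ≈ 0.0018.
Since α = 3/2 > 1, p = c/n^{3/2} = o(1/n) is below the triangle threshold p ~ 1/n. Asymptotically E[X] ~ (c³/6)·n^{3(1−α)} = (2³/6)·n^{-1.5} → 0, so by Markov's inequality G has no triangles w.h.p.

E[X] ≈ 0.0018; in regime p = Θ(1/n^{3/2}) E[X] tends to 0 (below the triangle threshold p ~ 1/n).


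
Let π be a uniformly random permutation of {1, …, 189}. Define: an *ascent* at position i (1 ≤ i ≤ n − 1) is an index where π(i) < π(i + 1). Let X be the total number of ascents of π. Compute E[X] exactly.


Write X = Σ X_I over i = 1, …, 188, with X_I the indicator of one ascent.
There are 188 indicators.
For each fixed i, the pair (π(i), π(i+1)) is a uniformly random ordered pair of distinct values from {1, …, 189}; by symmetry P[π(i) < π(i+1)] = 1/2.
By linearity: E[X] = 188 · (1/2) = (189 − 1) · (1/2) = 94 ≈ 94.000000.

E[X] = 94 = 94.000000.


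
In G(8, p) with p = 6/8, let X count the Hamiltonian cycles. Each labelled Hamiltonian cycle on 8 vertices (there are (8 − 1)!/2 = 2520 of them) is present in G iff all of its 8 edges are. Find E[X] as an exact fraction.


K_8 has (8 − 1)!/2 = 2520 labelled Hamiltonian cycles.
For each such Hamiltonian cycle H, let X_H = 1 if all 8 edges of H are present in G. Then P[X_H = 1] = p^{8} = (3/4)^{8} = 6561/65536.
Summing the indicators: E[X] = Σ_H E[X_H] = 2520 · p^{8} = 2520 · 6561/65536 = 2066715/8192.
Numerically: E[X] ≈ 252.

E[X] = 2520 · (3/4)^{8} = 2066715/8192 ≈ 252.


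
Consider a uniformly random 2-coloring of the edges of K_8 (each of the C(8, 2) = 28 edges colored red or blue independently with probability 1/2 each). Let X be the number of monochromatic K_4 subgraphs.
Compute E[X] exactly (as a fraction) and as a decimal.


Let X = Σ_S X_S over the C(8, 4) = 70 subsets S of size 4, where X_S = 1 if the K_4 on S is monochromatic.
For a fixed S, the K_4 on S has C(4, 2) = 6 edges. P[all 6 edges red] = (1/2)^6, and likewise for blue, so P[monochromatic] = 2·(1/2)^6 = 2^{1 − 6} = 1/32.
Summing: E[X] = C(8, 4) · 2^{1 − 6} = 70 · 1/32 = 35/16.
Numerically: E[X] ≈ 2.188.

E[X] = C(8,4)·2^(1−C(4,2)) = 35/16 ≈ 2.188.


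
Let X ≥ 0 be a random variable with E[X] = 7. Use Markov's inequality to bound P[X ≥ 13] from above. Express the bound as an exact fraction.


μ = E[X] = 7, a = 13.
Markov: P[X ≥ 13] ≤ μ/a = (7)/13 = 7/13.
Numerically: ≈ 0.538462.
(Since a = 13 > μ = 7.000000, the bound 7/13 is < 1 and informative.)

P[X ≥ 13] ≤ 7/13 ≈ 0.538462.


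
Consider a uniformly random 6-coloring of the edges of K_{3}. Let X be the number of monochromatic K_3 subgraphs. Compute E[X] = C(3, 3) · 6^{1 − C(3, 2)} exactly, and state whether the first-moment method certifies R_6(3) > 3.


E[X] = C(3, 3) · 6^{1 − 3} = 1 · 6^{−2} = 1/36.
As a reduced fraction: E[X] = 1/36 ≈ 0.028.
Is E[X] < 1? YES.
Since E[X] < 1, there exists a 6-coloring of K_{3} with no monochromatic K_3; hence R_6(3) > 3.

E[X] = 1/36 ≈ 0.028; E[X] < 1, so R_6(3) > 3.


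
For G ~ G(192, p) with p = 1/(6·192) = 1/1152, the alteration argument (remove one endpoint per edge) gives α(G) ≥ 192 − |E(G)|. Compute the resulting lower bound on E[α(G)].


E[|E(G)|] = C(192, 2)·p = 18336 · (1/1152) = 191/12.
E[α(G)] ≥ n − E[|E(G)|] = 192 − 191/12 = 2113/12.
Numerically: ≈ 176.0833.
(This is only a lower bound; the true E[α(G)] may be larger.)

E[α(G)] ≥ 2113/12 ≈ 176.0833.


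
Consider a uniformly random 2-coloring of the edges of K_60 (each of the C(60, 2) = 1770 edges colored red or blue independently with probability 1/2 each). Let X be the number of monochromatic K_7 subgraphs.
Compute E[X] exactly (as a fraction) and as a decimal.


Let X = Σ_S X_S over the C(60, 7) = 386206920 subsets S of size 7, where X_S = 1 if the K_7 on S is monochromatic.
For a fixed S, the K_7 on S has C(7, 2) = 21 edges. P[all 21 edges red] = (1/2)^21, and likewise for blue, so P[monochromatic] = 2·(1/2)^21 = 2^{1 − 21} = 1/1048576.
By linearity: E[X] = C(60, 7) · 2^{1 − 21} = 386206920 · 1/1048576 = 48275865/131072.
Numerically: E[X] ≈ 368.316.

E[X] = C(60,7)·2^(1−C(7,2)) = 48275865/131072 ≈ 368.316.


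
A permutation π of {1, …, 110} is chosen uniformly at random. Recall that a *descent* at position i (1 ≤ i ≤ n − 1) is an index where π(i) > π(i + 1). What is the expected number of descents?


Write X = Σ X_I over i = 1, …, 109, with X_I the indicator of one descent.
There are 109 indicators.
For each fixed i, the pair (π(i), π(i+1)) is a uniformly random ordered pair of distinct values from {1, …, 110}; by symmetry P[π(i) > π(i+1)] = 1/2.
By linearity: E[X] = 109 · (1/2) = (110 − 1) · (1/2) = 109/2 ≈ 54.500000.

E[X] = 109/2 = 54.500000.


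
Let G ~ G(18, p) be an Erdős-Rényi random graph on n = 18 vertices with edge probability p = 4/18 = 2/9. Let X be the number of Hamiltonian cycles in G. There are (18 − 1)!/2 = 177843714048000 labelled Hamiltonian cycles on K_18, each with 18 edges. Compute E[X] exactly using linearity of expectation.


K_18 has (18 − 1)!/2 = 177843714048000 labelled Hamiltonian cycles.
For each such Hamiltonian cycle H, let X_H = 1 if all 18 edges of H are present in G. Then P[X_H = 1] = p^{18} = (2/9)^{18} = 262144/150094635296999121.
By linearity: E[X] = Σ_H E[X_H] = 177843714048000 · p^{18} = 177843714048000 · 262144/150094635296999121 = 63951526166528000/205891132094649.
Numerically: E[X] ≈ 310.6.

E[X] = 177843714048000 · (2/9)^{18} = 63951526166528000/205891132094649 ≈ 310.6.


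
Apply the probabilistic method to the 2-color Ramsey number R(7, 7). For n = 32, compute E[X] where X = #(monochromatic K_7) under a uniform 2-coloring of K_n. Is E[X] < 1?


E[X] = C(32, 7) · 2^{1 − 21} = 3365856 · 2^{−20} = 3365856/1048576.
As a reduced fraction: E[X] = 105183/32768 ≈ 3.2099.
Is E[X] < 1? NO.
Since E[X] ≥ 1, the first-moment bound is inconclusive at n = 32; it does NOT by itself certify R(7, 7) > 32.

E[X] = 105183/32768 ≈ 3.2099; E[X] ≥ 1; first-moment method inconclusive here.


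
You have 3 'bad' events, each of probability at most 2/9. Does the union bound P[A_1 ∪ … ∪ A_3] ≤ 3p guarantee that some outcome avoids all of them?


Union bound: P[∪_{i=1}^{3} A_i] ≤ Σ_i P[A_i] ≤ 3·p = 3·(2/9) = 2/3.
Numerically: 2/3 ≈ 0.66667.
Is 2/3 < 1? YES.
Since P[∪ A_i] ≤ 2/3 < 1, the complement has P[∩ A_i^c] ≥ 1 − 2/3 = 1/3 > 0, so some outcome avoids every A_i.

3·p = 2/3 ≈ 0.66667; existence CERTIFIED by the union bound.


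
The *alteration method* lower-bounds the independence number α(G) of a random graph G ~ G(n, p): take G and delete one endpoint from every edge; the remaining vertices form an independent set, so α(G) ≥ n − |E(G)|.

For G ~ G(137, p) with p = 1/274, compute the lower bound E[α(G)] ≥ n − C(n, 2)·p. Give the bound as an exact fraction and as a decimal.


E[|E(G)|] = C(137, 2)·p = 9316 · (1/274) = 34.
E[α(G)] ≥ n − E[|E(G)|] = 137 − 34 = 103.
Numerically: ≈ 103.000000.
(This is only a lower bound; the true E[α(G)] may be larger.)

E[α(G)] ≥ 103 ≈ 103.000000.


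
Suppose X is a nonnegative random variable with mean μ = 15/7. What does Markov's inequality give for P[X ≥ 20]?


μ = E[X] = 15/7, a = 20.
Markov: P[X ≥ 20] ≤ μ/a = (15/7)/20 = 3/28.
Numerically: ≈ 0.1071.
(Since a = 20 > μ = 2.1429, the bound 3/28 is < 1 and informative.)

P[X ≥ 20] ≤ 3/28 ≈ 0.1071.


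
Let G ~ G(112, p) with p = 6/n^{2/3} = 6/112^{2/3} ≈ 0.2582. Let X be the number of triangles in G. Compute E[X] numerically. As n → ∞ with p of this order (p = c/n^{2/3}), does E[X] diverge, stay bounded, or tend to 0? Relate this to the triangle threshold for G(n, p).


Number of potential triangles: C(112, 3) = 227920.
Each occurs with probability p³ ≈ (0.2582)³ ≈ 1.721939e-02.
By linearity: E[X] = C(112, 3)·p³ ≈ 227920 · 1.721939e-02 ≈ 3924.6429.
Since α = 2/3 < 1, p = c/n^{2/3} ≫ 1/n is above the triangle threshold p ~ 1/n. Asymptotically E[X] ~ (c³/6)·n^{3(1−α)} = (6³/6)·n^{1} → ∞; triangles are abundant w.h.p.

E[X] ≈ 3924.6429; in regime p = Θ(1/n^{2/3}) E[X] diverges (above the triangle threshold p ~ 1/n).


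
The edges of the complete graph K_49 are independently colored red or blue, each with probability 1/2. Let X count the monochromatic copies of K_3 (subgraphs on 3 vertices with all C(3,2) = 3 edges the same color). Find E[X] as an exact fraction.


Let X = Σ_S X_S over the C(49, 3) = 18424 subsets S of size 3, where X_S = 1 if the K_3 on S is monochromatic.
For a fixed S, the K_3 on S has C(3, 2) = 3 edges. P[all 3 edges red] = (1/2)^3, and likewise for blue, so P[monochromatic] = 2·(1/2)^3 = 2^{1 − 3} = 1/4.
By linearity: E[X] = C(49, 3) · 2^{1 − 3} = 18424 · 1/4 = 4606.
Numerically: E[X] ≈ 4606.00000.

E[X] = C(49,3)·2^(1−C(3,2)) = 4606 ≈ 4606.00000.


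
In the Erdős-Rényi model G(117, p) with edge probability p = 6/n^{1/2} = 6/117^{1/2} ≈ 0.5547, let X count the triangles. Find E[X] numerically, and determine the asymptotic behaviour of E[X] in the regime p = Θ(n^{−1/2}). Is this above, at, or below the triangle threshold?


Number of potential triangles: C(117, 3) = 260130.
Each occurs with probability p³ ≈ (0.5547)³ ≈ 1.70676983e-01.
By linearity: E[X] = C(117, 3)·p³ ≈ 260130 · 1.70676983e-01 ≈ 44398.203706.
Since α = 1/2 < 1, p = c/n^{1/2} ≫ 1/n is above the triangle threshold p ~ 1/n. Asymptotically E[X] ~ (c³/6)·n^{3(1−α)} = (6³/6)·n^{1.5} → ∞; triangles are abundant w.h.p.

E[X] ≈ 44398.203706; in regime p = Θ(1/n^{1/2}) E[X] diverges (above the triangle threshold p ~ 1/n).


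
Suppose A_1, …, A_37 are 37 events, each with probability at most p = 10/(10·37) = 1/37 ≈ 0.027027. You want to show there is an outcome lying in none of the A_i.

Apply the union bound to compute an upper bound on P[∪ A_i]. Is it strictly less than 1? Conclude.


Union bound: P[∪_{i=1}^{37} A_i] ≤ Σ_i P[A_i] ≤ 37·p = 37·(1/37) = 1.
Numerically: 1 ≈ 1.000000.
Is 1 < 1? NO.
Since the bound 1 is ≥ 1, the union bound is uninformative here; it does NOT by itself certify existence.

37·p = 1 ≈ 1.000000; existence NOT certified by the union bound.


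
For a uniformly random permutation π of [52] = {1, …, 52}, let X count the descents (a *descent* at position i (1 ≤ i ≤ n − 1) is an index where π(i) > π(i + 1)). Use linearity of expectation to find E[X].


Write X = Σ X_I over i = 1, …, 51, with X_I the indicator of one descent.
There are 51 indicators.
For each fixed i, the pair (π(i), π(i+1)) is a uniformly random ordered pair of distinct values from {1, …, 52}; by symmetry P[π(i) > π(i+1)] = 1/2.
By linearity: E[X] = 51 · (1/2) = (52 − 1) · (1/2) = 51/2 ≈ 25.500000.

E[X] = 51/2 = 25.500000.


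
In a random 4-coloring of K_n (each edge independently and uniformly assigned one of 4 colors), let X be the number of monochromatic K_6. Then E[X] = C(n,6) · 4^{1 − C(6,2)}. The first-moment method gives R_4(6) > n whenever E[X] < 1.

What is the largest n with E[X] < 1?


We need C(n, 6) · 4^{1 − 15} < 1, i.e. C(n, 6) < 4^{15 − 1} = 268435456.
Check values of n near the boundary:
  n = 73: C(73, 6) = 170230452; 170230452 < 268435456? YES
  n = 74: C(74, 6) = 185250786; 185250786 < 268435456? YES
  n = 75: C(75, 6) = 201359550; 201359550 < 268435456? YES
  n = 76: C(76, 6) = 218618940; 218618940 < 268435456? YES
  n = 77: C(77, 6) = 237093780; 237093780 < 268435456? YES
  n = 78: C(78, 6) = 256851595; 256851595 < 268435456? YES
  n = 79: C(79, 6) = 277962685; 277962685 < 268435456? NO
  n = 80: C(80, 6) = 300500200; 300500200 < 268435456? NO
The largest n with C(n, 6) < 268435456 is n = 78 (where E[X] = 256851595/268435456 ≈ 0.957). Hence R_4(6) > 78, i.e. R_4(6) ≥ 79.

Largest n = 78; hence R_4(6) > 78.


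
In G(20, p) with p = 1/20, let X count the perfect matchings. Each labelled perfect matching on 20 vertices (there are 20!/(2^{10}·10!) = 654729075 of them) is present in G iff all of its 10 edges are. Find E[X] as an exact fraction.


K_20 has 20!/(2^{10}·10!) = 654729075 labelled perfect matchings.
For each such perfect matching H, let X_H = 1 if all 10 edges of H are present in G. Then P[X_H = 1] = p^{10} = (1/20)^{10} = 1/10240000000000.
By linearity: E[X] = Σ_H E[X_H] = 654729075 · p^{10} = 654729075 · 1/10240000000000 = 26189163/409600000000.
Numerically: E[X] ≈ 6.3938e-05.

E[X] = 654729075 · (1/20)^{10} = 26189163/409600000000 ≈ 6.3938e-05.


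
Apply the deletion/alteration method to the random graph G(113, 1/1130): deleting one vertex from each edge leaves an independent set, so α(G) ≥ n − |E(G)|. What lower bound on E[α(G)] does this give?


E[|E(G)|] = C(113, 2)·p = 6328 · (1/1130) = 28/5.
E[α(G)] ≥ n − E[|E(G)|] = 113 − 28/5 = 537/5.
Numerically: ≈ 107.400.
(This is only a lower bound; the true E[α(G)] may be larger.)

E[α(G)] ≥ 537/5 ≈ 107.400.


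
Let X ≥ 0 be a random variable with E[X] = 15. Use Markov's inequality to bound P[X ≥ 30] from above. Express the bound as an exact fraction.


μ = E[X] = 15, a = 30.
Markov: P[X ≥ 30] ≤ μ/a = (15)/30 = 1/2.
Numerically: ≈ 0.500000.
(Since a = 30 > μ = 15.000000, the bound 1/2 is < 1 and informative.)

P[X ≥ 30] ≤ 1/2 ≈ 0.500000.


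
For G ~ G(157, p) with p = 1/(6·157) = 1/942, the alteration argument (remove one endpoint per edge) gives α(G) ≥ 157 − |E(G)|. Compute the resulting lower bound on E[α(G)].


E[|E(G)|] = C(157, 2)·p = 12246 · (1/942) = 13.
E[α(G)] ≥ n − E[|E(G)|] = 157 − 13 = 144.
Numerically: ≈ 144.000000.
(This is only a lower bound; the true E[α(G)] may be larger.)

E[α(G)] ≥ 144 ≈ 144.000000.


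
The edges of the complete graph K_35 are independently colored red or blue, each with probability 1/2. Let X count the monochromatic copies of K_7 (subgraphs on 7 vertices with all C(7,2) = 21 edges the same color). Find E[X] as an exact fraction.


Let X = Σ_S X_S over the C(35, 7) = 6724520 subsets S of size 7, where X_S = 1 if the K_7 on S is monochromatic.
For a fixed S, the K_7 on S has C(7, 2) = 21 edges. P[all 21 edges red] = (1/2)^21, and likewise for blue, so P[monochromatic] = 2·(1/2)^21 = 2^{1 − 21} = 1/1048576.
By linearity: E[X] = C(35, 7) · 2^{1 − 21} = 6724520 · 1/1048576 = 840565/131072.
Numerically: E[X] ≈ 6.413002.

E[X] = C(35,7)·2^(1−C(7,2)) = 840565/131072 ≈ 6.413002.


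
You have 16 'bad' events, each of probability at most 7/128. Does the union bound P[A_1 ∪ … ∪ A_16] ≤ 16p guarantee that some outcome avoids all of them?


Union bound: P[∪_{i=1}^{16} A_i] ≤ Σ_i P[A_i] ≤ 16·p = 16·(7/128) = 7/8.
Numerically: 7/8 ≈ 0.8750.
Is 7/8 < 1? YES.
Since P[∪ A_i] ≤ 7/8 < 1, the complement has P[∩ A_i^c] ≥ 1 − 7/8 = 1/8 > 0, so some outcome avoids every A_i.

16·p = 7/8 ≈ 0.8750; existence CERTIFIED by the union bound.


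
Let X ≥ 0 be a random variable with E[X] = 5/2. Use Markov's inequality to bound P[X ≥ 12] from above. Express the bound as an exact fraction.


μ = E[X] = 5/2, a = 12.
Markov: P[X ≥ 12] ≤ μ/a = (5/2)/12 = 5/24.
Numerically: ≈ 0.208333.
(Since a = 12 > μ = 2.500000, the bound 5/24 is < 1 and informative.)

P[X ≥ 12] ≤ 5/24 ≈ 0.208333.


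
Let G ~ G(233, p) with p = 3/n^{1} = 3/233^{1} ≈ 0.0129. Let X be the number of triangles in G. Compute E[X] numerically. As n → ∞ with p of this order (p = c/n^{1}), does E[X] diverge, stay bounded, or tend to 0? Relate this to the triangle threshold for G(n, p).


Number of potential triangles: C(233, 3) = 2081156.
Each occurs with probability p³ ≈ (0.0129)³ ≈ 2.13450e-06.
By linearity: E[X] = C(233, 3)·p³ ≈ 2081156 · 2.13450e-06 ≈ 4.442.
Here α = 1, so p = 3/n is exactly at the triangle threshold p ~ 1/n. Asymptotically E[X] → c³/6 = 3³/6 = 9/2 ≈ 4.500, a bounded constant. In this regime the triangle count is asymptotically Poisson(c³/6).

E[X] ≈ 4.442; in regime p = Θ(1/n^{1}) E[X] stays bounded (at the triangle threshold p ~ 1/n).
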